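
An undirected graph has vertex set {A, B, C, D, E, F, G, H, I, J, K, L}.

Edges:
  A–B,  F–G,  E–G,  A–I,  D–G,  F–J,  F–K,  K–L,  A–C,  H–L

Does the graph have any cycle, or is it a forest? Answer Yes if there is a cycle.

DFS, tracking each vertex's parent; an edge to a visited non-parent vertex closes a cycle.
Start from K:
visit K (parent –)
  visit F (parent K)
    visit J (parent F)
      J–F: parent, skip
    F–K: parent, skip
    visit G (parent F)
      visit E (parent G)
        E–G: parent, skip
      G–F: parent, skip
      visit D (parent G)
        D–G: parent, skip
  visit L (parent K)
    visit H (parent L)
      H–L: parent, skip
    L–K: parent, skip
visit A (parent –)
  visit I (parent A)
    I–A: parent, skip
  visit C (parent A)
    C–A: parent, skip
  visit B (parent A)
    B–A: parent, skip
No non-parent visited neighbor found — the graph is a forest.

No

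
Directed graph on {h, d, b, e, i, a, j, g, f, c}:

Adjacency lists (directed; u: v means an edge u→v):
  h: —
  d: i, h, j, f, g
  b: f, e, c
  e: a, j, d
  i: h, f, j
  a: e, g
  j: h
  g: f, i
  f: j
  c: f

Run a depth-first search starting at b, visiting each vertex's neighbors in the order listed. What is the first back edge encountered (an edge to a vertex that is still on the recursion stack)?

DFS from b (visiting each vertex's neighbors in the order listed); mark gray on enter, black on exit:
b gray
  f gray
    j gray
      h gray
      h black
    j black
  f black
  e gray
    a gray
      a→e: e is gray → back edge
First back edge: a → e.

a→e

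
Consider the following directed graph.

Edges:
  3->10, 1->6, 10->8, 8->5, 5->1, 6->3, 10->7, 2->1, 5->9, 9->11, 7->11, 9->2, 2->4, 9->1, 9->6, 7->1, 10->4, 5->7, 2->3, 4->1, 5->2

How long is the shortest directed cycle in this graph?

For each vertex v, BFS finds the shortest path from v back to v.
The shortest such closed walk is 10 → 4 → 1 → 6 → 3 → 10, length 5.

5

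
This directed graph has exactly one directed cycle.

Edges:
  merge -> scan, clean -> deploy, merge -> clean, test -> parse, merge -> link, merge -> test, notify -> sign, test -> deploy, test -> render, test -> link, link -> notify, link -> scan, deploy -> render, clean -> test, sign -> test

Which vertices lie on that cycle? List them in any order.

DFS with gray/black marking from test:
test gray
  link gray
    notify gray
      sign gray
        sign→test: test is gray → back edge
Back edge closes the cycle test → link → notify → sign → test; its vertices are {link, sign, test, notify}.

link, sign, test, notify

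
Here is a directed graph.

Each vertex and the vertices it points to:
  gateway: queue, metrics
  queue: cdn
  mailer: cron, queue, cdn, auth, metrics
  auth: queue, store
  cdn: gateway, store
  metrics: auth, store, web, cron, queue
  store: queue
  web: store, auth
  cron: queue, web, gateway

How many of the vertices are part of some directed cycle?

A vertex is on a directed cycle iff it belongs to a strongly connected component of size ≥ 2 (or has a self-loop).
The vertices on cycles are {cdn, web, auth, cron, queue, store, gateway, metrics} — 8 in total.

8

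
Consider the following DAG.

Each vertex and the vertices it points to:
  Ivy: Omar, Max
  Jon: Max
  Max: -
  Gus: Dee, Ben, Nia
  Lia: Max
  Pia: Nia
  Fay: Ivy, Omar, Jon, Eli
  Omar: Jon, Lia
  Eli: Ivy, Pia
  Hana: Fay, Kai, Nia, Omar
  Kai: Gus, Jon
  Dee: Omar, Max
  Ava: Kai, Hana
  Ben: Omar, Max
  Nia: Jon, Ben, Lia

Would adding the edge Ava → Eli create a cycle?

Adding Ava→Eli creates a cycle iff Eli can already reach Ava.
Explore from Eli: no path reaches Ava. The graph stays acyclic.

No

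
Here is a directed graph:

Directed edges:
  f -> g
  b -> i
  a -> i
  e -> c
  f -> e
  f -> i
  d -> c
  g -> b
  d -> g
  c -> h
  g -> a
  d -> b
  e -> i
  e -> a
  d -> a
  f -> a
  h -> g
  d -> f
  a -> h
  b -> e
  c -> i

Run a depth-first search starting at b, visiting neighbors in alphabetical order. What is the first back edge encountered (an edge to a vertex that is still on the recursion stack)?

DFS from b (visiting neighbors in alphabetical order); mark gray on enter, black on exit:
b gray
  e gray
    a gray
      h gray
        g gray
          g→a: a is gray → back edge
First back edge: g → a.

g->a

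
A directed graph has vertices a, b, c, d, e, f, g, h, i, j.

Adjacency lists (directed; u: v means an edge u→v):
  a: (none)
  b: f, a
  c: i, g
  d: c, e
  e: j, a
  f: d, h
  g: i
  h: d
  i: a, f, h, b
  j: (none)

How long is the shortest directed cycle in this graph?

4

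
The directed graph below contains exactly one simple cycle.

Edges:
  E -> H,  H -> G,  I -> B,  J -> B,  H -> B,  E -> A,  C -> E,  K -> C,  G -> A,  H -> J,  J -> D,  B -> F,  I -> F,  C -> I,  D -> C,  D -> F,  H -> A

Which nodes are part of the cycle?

C, D, E, H, J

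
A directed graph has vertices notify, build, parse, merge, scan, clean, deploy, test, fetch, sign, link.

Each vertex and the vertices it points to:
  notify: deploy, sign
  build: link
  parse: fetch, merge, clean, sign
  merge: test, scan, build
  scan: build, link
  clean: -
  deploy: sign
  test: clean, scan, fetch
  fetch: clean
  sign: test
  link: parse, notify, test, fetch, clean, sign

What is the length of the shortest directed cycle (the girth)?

For each vertex v, BFS finds the shortest path from v back to v.
The shortest such closed walk is scan → link → test → scan, length 3.

3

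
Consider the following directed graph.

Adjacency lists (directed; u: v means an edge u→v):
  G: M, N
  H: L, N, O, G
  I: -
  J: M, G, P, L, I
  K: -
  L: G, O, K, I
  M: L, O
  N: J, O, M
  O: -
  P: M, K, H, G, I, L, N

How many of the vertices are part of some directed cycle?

7

A vertex is on a directed cycle iff it belongs to a strongly connected component of size ≥ 2 (or has a self-loop).
The vertices on cycles are {G, H, J, L, M, N, P} — 7 in total.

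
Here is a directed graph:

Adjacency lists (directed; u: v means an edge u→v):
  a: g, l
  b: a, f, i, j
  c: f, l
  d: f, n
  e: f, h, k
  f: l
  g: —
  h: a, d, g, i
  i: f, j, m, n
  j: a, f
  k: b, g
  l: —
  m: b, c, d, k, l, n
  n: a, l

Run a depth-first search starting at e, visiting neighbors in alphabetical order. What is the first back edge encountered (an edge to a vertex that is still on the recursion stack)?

DFS from e (visiting neighbors in alphabetical order); mark gray on enter, black on exit:
e gray
  f gray
    l gray
    l black
  f black
  h gray
    a gray
      g gray
      g black
      a→l: l black — skip
    a black
    d gray
      d→f: f black — skip
      n gray
        n→a: a black — skip
        n→l: l black — skip
      n black
    d black
    h→g: g black — skip
    i gray
      i→f: f black — skip
      j gray
        j→a: a black — skip
        j→f: f black — skip
      j black
      m gray
        b gray
          b→a: a black — skip
          b→f: f black — skip
          b→i: i is gray → back edge
First back edge: b → i.

b->i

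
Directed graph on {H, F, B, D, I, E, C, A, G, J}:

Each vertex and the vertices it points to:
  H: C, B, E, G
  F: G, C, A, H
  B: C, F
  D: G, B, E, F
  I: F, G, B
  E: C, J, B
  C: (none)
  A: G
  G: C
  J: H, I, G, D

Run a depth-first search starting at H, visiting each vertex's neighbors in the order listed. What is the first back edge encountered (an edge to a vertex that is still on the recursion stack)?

DFS from H (visiting each vertex's neighbors in the order listed); mark gray on enter, black on exit:
H gray
  C gray
  C black
  B gray
    B→C: C black — skip
    F gray
      G gray
        G→C: C black — skip
      G black
      F→C: C black — skip
      A gray
        A→G: G black — skip
      A black
      F→H: H is gray → back edge
First back edge: F → H.

F→H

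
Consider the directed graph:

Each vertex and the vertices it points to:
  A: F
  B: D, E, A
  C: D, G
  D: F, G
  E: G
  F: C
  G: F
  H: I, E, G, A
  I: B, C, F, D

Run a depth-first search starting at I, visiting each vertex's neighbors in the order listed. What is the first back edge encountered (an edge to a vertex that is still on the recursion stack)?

C->D

DFS from I (visiting each vertex's neighbors in the order listed); mark gray on enter, black on exit:
I gray
  B gray
    D gray
      F gray
        C gray
          C→D: D is gray → back edge
First back edge: C → D.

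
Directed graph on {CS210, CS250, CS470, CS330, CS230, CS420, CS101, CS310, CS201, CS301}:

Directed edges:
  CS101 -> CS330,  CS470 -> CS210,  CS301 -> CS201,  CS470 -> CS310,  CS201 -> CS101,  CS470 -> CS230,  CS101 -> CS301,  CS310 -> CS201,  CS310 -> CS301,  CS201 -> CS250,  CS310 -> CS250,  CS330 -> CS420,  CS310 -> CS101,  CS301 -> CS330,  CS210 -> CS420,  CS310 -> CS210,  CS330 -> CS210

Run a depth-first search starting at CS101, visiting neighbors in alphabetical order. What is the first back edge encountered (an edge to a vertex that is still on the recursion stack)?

CS201->CS101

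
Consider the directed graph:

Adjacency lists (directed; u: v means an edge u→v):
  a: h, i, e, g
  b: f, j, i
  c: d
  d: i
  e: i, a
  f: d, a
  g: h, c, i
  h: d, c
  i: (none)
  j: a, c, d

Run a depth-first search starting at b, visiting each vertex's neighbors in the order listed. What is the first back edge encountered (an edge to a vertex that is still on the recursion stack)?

DFS from b (visiting each vertex's neighbors in the order listed); mark gray on enter, black on exit:
b gray
  f gray
    d gray
      i gray
      i black
    d black
    a gray
      h gray
        h→d: d black — skip
        c gray
          c→d: d black — skip
        c black
      h black
      a→i: i black — skip
      e gray
        e→i: i black — skip
        e→a: a is gray → back edge
First back edge: e → a.

e→a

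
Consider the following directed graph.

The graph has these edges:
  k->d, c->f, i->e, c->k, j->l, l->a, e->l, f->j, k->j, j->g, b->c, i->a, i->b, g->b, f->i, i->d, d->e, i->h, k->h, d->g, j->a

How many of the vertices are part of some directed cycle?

A vertex is on a directed cycle iff it belongs to a strongly connected component of size ≥ 2 (or has a self-loop).
The vertices on cycles are {b, c, d, f, g, i, j, k} — 8 in total.

8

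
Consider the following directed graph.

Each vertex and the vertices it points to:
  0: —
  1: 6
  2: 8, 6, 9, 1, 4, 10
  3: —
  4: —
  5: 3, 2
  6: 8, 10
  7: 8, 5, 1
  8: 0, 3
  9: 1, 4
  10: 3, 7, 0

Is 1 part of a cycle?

Yes

1 is on a cycle iff 1 can reach itself via ≥1 edge.
1 → 6 → 10 → 7 → 1 — yes.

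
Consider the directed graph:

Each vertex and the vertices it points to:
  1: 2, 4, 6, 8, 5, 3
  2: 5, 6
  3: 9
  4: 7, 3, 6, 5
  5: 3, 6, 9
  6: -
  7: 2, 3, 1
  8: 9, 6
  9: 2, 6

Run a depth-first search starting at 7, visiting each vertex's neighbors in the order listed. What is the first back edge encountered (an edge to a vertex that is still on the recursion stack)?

9→2

DFS from 7 (visiting each vertex's neighbors in the order listed); mark gray on enter, black on exit:
7 gray
  2 gray
    5 gray
      3 gray
        9 gray
          9→2: 2 is gray → back edge
First back edge: 9 → 2.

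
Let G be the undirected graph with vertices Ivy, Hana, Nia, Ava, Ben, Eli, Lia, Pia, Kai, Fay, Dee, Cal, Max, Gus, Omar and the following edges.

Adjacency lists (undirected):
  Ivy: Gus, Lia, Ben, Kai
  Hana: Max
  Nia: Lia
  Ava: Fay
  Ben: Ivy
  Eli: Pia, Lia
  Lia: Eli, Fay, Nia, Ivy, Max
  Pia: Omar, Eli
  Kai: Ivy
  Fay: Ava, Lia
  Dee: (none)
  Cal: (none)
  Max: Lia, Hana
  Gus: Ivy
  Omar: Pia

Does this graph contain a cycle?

No

DFS, tracking each vertex's parent; an edge to a visited non-parent vertex closes a cycle.
Start from Gus:
visit Gus (parent –)
  visit Ivy (parent Gus)
    Ivy–Gus: parent, skip
    visit Lia (parent Ivy)
      visit Eli (parent Lia)
        visit Pia (parent Eli)
          visit Omar (parent Pia)
            Omar–Pia: parent, skip
          Pia–Eli: parent, skip
        Eli–Lia: parent, skip
      visit Fay (parent Lia)
        visit Ava (parent Fay)
          Ava–Fay: parent, skip
        Fay–Lia: parent, skip
      visit Nia (parent Lia)
        Nia–Lia: parent, skip
      Lia–Ivy: parent, skip
      visit Max (parent Lia)
        Max–Lia: parent, skip
        visit Hana (parent Max)
          Hana–Max: parent, skip
    visit Ben (parent Ivy)
      Ben–Ivy: parent, skip
    visit Kai (parent Ivy)
      Kai–Ivy: parent, skip
visit Dee (parent –)
visit Cal (parent –)
No non-parent visited neighbor found — the graph is a forest.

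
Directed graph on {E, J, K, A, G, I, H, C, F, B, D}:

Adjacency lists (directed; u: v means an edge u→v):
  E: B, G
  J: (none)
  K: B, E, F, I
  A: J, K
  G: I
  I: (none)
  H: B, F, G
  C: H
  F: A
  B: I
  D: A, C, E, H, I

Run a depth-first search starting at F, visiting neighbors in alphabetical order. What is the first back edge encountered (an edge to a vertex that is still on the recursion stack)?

K->F

DFS from F (visiting neighbors in alphabetical order); mark gray on enter, black on exit:
F gray
  A gray
    J gray
    J black
    K gray
      B gray
        I gray
        I black
      B black
      E gray
        E→B: B black — skip
        G gray
          G→I: I black — skip
        G black
      E black
      K→F: F is gray → back edge
First back edge: K → F.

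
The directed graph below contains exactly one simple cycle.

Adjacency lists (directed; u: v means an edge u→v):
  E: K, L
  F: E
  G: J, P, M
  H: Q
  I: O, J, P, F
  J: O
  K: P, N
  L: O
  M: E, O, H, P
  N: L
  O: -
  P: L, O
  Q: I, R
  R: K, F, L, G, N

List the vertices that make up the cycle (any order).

DFS with gray/black marking from R:
R gray
  K gray
    P gray
      L gray
        O gray
        O black
      L black
      P→O: O black — skip
    P black
    N gray
      N→L: L black — skip
    N black
  K black
  F gray
    E gray
      E→K: K black — skip
      E→L: L black — skip
    E black
  F black
  R→L: L black — skip
  G gray
    J gray
      J→O: O black — skip
    J black
    G→P: P black — skip
    M gray
      M→E: E black — skip
      M→O: O black — skip
      H gray
        Q gray
          I gray
            I→O: O black — skip
            I→J: J black — skip
            I→P: P black — skip
            I→F: F black — skip
          I black
          Q→R: R is gray → back edge
Back edge closes the cycle R → G → M → H → Q → R; its vertices are {G, H, M, Q, R}.

G, H, M, Q, R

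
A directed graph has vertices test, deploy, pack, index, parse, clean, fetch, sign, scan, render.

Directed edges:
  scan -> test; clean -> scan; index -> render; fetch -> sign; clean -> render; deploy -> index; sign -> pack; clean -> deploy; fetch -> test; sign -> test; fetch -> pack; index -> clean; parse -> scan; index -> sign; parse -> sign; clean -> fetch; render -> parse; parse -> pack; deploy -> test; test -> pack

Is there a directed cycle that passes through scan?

No

scan lies on a cycle iff there is a path from scan back to itself.
Exploring from scan, it never reaches itself; equivalently, its strongly connected component is a singleton.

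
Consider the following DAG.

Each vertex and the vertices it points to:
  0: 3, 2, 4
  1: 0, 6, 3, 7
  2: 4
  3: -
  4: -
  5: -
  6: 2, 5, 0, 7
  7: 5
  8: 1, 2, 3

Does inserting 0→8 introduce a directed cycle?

Yes

Adding 0→8 creates a cycle iff 8 can already reach 0.
Path from 8: 8 → 1 → 0.
So 8 → … → 0 → 8 is a cycle.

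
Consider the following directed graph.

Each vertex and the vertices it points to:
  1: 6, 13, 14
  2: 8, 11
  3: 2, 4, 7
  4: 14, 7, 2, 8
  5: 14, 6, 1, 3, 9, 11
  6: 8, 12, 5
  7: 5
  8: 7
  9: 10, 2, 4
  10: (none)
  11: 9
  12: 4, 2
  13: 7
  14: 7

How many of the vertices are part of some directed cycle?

13

A vertex is on a directed cycle iff it belongs to a strongly connected component of size ≥ 2 (or has a self-loop).
The vertices on cycles are {1, 2, 3, 4, 5, 6, 7, 8, 9, 11, 12, 13, 14} — 13 in total.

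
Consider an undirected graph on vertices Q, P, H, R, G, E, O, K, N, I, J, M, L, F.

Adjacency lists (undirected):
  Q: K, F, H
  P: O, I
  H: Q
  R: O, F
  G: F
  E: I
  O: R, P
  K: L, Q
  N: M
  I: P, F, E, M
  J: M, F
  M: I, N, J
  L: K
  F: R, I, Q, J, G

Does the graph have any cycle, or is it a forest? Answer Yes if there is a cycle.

Yes

DFS, tracking each vertex's parent; an edge to a visited non-parent vertex closes a cycle.
Start from G:
visit G (parent –)
  visit F (parent G)
    visit R (parent F)
      visit O (parent R)
        O–R: parent, skip
        visit P (parent O)
          P–O: parent, skip
          visit I (parent P)
            I–P: parent, skip
            I–F: F visited and ≠ parent → cycle
Cycle: F – R – O – P – I – F.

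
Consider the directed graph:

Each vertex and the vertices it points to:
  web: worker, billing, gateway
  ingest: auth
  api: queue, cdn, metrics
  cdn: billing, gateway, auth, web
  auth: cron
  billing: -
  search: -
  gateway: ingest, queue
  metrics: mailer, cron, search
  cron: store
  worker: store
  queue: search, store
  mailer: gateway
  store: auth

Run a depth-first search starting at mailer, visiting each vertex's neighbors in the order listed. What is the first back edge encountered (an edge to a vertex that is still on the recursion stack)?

store→auth

DFS from mailer (visiting each vertex's neighbors in the order listed); mark gray on enter, black on exit:
mailer gray
  gateway gray
    ingest gray
      auth gray
        cron gray
          store gray
            store→auth: auth is gray → back edge
First back edge: store → auth.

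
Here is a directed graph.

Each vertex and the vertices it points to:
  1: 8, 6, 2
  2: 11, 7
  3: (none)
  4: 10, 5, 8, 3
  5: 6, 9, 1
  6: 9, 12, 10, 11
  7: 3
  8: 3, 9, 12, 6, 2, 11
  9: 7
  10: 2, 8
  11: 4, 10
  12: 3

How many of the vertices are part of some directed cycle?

8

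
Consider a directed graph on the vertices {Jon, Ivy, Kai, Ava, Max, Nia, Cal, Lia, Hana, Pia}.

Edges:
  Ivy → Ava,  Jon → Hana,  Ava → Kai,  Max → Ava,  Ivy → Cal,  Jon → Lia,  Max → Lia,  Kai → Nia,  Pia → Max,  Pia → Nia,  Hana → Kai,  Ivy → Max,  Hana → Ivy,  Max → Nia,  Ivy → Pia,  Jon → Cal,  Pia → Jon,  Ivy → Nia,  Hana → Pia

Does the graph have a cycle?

DFS with white/gray/black marking, starting from Cal:
Cal gray
Cal black
Jon gray
  Hana gray
    Kai gray
      Nia gray
      Nia black
    Kai black
    Pia gray
      Pia→Nia: Nia black — skip
      Max gray
        Ava gray
          Ava→Kai: Kai black — skip
        Ava black
        Lia gray
        Lia black
        Max→Nia: Nia black — skip
      Max black
      Pia→Jon: Jon is gray → back edge
Back edge found, so a cycle exists: Jon → Hana → Pia → Jon.

Yes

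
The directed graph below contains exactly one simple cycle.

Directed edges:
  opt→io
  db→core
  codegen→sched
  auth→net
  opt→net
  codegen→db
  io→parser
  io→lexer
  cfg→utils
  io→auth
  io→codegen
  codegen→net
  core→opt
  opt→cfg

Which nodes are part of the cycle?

DFS with gray/black marking from opt:
opt gray
  net gray
  net black
  io gray
    auth gray
      auth→net: net black — skip
    auth black
    lexer gray
    lexer black
    codegen gray
      codegen→net: net black — skip
      db gray
        core gray
          core→opt: opt is gray → back edge
Back edge closes the cycle opt → io → codegen → db → core → opt; its vertices are {db, io, opt, core, codegen}.

db, io, opt, core, codegen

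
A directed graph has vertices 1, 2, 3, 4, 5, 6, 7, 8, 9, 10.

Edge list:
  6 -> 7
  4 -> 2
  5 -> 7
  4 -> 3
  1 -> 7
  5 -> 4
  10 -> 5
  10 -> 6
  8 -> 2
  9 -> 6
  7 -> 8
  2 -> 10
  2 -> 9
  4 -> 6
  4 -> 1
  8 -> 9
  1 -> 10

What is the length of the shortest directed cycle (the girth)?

For each vertex v, BFS finds the shortest path from v back to v.
The shortest such closed walk is 5 → 4 → 2 → 10 → 5, length 4.

4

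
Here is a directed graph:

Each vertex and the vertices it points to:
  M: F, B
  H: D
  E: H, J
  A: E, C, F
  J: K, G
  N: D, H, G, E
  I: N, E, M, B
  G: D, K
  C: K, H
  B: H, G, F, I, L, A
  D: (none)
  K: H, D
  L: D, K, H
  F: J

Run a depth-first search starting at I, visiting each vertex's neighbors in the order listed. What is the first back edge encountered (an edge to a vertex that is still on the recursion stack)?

B→I

DFS from I (visiting each vertex's neighbors in the order listed); mark gray on enter, black on exit:
I gray
  N gray
    D gray
    D black
    H gray
      H→D: D black — skip
    H black
    G gray
      G→D: D black — skip
      K gray
        K→H: H black — skip
        K→D: D black — skip
      K black
    G black
    E gray
      E→H: H black — skip
      J gray
        J→K: K black — skip
        J→G: G black — skip
      J black
    E black
  N black
  I→E: E black — skip
  M gray
    F gray
      F→J: J black — skip
    F black
    B gray
      B→H: H black — skip
      B→G: G black — skip
      B→F: F black — skip
      B→I: I is gray → back edge
First back edge: B → I.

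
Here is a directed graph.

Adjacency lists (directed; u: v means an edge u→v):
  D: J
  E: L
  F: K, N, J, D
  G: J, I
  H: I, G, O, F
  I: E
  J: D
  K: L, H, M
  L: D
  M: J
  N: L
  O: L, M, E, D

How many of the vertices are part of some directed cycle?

5

A vertex is on a directed cycle iff it belongs to a strongly connected component of size ≥ 2 (or has a self-loop).
The vertices on cycles are {D, F, H, J, K} — 5 in total.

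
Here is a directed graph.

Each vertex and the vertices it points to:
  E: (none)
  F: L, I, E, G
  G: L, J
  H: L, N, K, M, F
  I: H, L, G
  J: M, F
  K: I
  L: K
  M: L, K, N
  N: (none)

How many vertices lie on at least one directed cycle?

8

A vertex is on a directed cycle iff it belongs to a strongly connected component of size ≥ 2 (or has a self-loop).
The vertices on cycles are {F, G, H, I, J, K, L, M} — 8 in total.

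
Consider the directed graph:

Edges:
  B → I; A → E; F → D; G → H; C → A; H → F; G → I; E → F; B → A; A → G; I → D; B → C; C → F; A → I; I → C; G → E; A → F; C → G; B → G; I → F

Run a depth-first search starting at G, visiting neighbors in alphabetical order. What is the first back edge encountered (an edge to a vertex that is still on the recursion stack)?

DFS from G (visiting neighbors in alphabetical order); mark gray on enter, black on exit:
G gray
  E gray
    F gray
      D gray
      D black
    F black
  E black
  H gray
    H→F: F black — skip
  H black
  I gray
    C gray
      A gray
        A→E: E black — skip
        A→F: F black — skip
        A→G: G is gray → back edge
First back edge: A → G.

A->G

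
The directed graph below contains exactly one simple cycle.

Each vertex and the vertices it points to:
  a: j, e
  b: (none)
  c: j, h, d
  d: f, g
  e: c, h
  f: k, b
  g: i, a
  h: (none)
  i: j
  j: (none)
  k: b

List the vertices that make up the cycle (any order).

a, c, d, e, g

DFS with gray/black marking from d:
d gray
  f gray
    k gray
      b gray
      b black
    k black
    f→b: b black — skip
  f black
  g gray
    i gray
      j gray
      j black
    i black
    a gray
      a→j: j black — skip
      e gray
        c gray
          c→j: j black — skip
          h gray
          h black
          c→d: d is gray → back edge
Back edge closes the cycle d → g → a → e → c → d; its vertices are {a, c, d, e, g}.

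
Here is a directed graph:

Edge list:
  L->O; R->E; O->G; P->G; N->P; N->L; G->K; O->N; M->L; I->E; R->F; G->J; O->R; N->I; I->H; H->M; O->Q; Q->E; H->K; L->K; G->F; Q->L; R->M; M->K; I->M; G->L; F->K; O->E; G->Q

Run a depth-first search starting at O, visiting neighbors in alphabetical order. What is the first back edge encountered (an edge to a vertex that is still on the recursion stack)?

DFS from O (visiting neighbors in alphabetical order); mark gray on enter, black on exit:
O gray
  E gray
  E black
  G gray
    F gray
      K gray
      K black
    F black
    J gray
    J black
    G→K: K black — skip
    L gray
      L→K: K black — skip
      L→O: O is gray → back edge
First back edge: L → O.

L->O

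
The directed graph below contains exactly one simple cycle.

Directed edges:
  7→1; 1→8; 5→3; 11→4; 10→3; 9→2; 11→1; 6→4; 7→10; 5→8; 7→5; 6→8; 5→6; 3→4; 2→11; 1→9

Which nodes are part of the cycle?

1, 2, 9, 11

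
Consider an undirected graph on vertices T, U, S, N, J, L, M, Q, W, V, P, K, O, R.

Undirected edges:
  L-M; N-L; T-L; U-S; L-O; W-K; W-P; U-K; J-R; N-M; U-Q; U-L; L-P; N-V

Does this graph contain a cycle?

DFS, tracking each vertex's parent; an edge to a visited non-parent vertex closes a cycle.
Start from J:
visit J (parent –)
  visit R (parent J)
    R–J: parent, skip
visit T (parent –)
  visit L (parent T)
    visit U (parent L)
      visit K (parent U)
        K–U: parent, skip
        visit W (parent K)
          W–K: parent, skip
          visit P (parent W)
            P–W: parent, skip
            P–L: L visited and ≠ parent → cycle
Cycle: L – U – K – W – P – L.

Yes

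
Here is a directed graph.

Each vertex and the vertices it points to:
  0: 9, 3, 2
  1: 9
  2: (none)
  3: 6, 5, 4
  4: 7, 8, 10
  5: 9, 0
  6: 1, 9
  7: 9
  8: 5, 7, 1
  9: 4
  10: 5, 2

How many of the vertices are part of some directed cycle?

10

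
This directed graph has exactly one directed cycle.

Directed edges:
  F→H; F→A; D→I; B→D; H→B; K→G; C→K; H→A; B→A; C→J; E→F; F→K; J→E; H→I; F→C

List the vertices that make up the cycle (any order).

C, E, F, J

DFS with gray/black marking from F:
F gray
  C gray
    K gray
      G gray
      G black
    K black
    J gray
      E gray
        E→F: F is gray → back edge
Back edge closes the cycle F → C → J → E → F; its vertices are {C, E, F, J}.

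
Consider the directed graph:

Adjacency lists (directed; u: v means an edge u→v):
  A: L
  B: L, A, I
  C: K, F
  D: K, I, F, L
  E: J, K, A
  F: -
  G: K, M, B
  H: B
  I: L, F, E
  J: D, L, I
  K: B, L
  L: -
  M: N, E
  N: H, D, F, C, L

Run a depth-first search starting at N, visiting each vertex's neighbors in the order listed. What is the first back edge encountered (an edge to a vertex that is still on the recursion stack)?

DFS from N (visiting each vertex's neighbors in the order listed); mark gray on enter, black on exit:
N gray
  H gray
    B gray
      L gray
      L black
      A gray
        A→L: L black — skip
      A black
      I gray
        I→L: L black — skip
        F gray
        F black
        E gray
          J gray
            D gray
              K gray
                K→B: B is gray → back edge
First back edge: K → B.

K->B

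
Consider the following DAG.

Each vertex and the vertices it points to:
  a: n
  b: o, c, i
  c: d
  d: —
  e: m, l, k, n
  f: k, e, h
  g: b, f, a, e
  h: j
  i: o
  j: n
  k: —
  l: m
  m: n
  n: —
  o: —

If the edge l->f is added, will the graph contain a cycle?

Yes

Adding l→f creates a cycle iff f can already reach l.
Path from f: f → e → l.
So f → … → l → f is a cycle.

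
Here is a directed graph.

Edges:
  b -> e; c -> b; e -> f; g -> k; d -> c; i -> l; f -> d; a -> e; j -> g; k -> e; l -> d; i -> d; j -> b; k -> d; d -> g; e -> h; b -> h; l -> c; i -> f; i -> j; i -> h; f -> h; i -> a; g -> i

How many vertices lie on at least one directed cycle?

11

A vertex is on a directed cycle iff it belongs to a strongly connected component of size ≥ 2 (or has a self-loop).
The vertices on cycles are {a, b, c, d, e, f, g, i, j, k, l} — 11 in total.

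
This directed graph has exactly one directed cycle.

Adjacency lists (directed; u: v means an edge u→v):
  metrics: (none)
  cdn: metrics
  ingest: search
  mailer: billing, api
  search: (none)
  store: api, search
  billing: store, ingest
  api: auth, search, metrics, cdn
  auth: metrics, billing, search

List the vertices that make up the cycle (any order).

api, auth, store, billing

DFS with gray/black marking from billing:
billing gray
  store gray
    api gray
      auth gray
        metrics gray
        metrics black
        auth→billing: billing is gray → back edge
Back edge closes the cycle billing → store → api → auth → billing; its vertices are {api, auth, store, billing}.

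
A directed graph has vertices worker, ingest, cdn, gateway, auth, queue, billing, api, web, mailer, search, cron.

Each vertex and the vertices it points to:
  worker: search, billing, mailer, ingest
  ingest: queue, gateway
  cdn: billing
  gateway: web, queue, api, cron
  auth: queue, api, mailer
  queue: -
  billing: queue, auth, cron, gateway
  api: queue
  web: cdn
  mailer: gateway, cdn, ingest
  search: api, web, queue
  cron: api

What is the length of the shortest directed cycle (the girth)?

For each vertex v, BFS finds the shortest path from v back to v.
The shortest such closed walk is mailer → cdn → billing → auth → mailer, length 4.

4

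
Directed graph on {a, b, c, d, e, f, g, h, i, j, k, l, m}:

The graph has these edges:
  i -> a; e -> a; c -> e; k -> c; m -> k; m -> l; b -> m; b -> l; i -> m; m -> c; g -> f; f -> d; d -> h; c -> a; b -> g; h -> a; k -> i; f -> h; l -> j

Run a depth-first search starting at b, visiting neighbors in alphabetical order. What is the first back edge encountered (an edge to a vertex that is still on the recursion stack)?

i->m

DFS from b (visiting neighbors in alphabetical order); mark gray on enter, black on exit:
b gray
  g gray
    f gray
      d gray
        h gray
          a gray
          a black
        h black
      d black
      f→h: h black — skip
    f black
  g black
  l gray
    j gray
    j black
  l black
  m gray
    c gray
      c→a: a black — skip
      e gray
        e→a: a black — skip
      e black
    c black
    k gray
      k→c: c black — skip
      i gray
        i→a: a black — skip
        i→m: m is gray → back edge
First back edge: i → m.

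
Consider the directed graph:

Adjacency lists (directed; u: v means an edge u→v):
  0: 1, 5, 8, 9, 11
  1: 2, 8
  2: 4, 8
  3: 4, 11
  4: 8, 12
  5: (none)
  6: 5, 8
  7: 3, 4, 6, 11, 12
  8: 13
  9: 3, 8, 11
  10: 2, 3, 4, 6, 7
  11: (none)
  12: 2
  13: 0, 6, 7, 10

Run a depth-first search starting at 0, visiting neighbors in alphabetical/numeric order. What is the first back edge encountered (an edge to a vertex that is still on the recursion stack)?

DFS from 0 (visiting neighbors in alphabetical/numeric order); mark gray on enter, black on exit:
0 gray
  1 gray
    2 gray
      4 gray
        8 gray
          13 gray
            13→0: 0 is gray → back edge
First back edge: 13 → 0.

13→0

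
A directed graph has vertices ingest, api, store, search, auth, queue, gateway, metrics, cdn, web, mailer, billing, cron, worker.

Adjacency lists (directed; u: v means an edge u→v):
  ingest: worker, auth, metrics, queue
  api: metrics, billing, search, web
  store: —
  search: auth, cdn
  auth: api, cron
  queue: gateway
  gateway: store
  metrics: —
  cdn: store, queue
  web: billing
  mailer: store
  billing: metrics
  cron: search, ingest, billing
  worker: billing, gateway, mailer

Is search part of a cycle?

Yes

search is on a cycle iff search can reach itself via ≥1 edge.
search → auth → api → search — yes.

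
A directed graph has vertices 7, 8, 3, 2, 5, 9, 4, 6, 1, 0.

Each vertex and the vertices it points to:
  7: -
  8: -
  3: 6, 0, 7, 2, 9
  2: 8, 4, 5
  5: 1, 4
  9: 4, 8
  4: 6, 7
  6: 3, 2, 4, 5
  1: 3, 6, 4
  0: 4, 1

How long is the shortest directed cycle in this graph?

2

For each vertex v, BFS finds the shortest path from v back to v.
The shortest such closed walk is 3 → 6 → 3, length 2.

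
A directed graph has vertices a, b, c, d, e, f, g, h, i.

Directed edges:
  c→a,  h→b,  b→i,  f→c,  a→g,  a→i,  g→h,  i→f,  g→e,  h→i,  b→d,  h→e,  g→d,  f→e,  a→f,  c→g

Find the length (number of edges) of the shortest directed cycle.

For each vertex v, BFS finds the shortest path from v back to v.
The shortest such closed walk is c → a → f → c, length 3.

3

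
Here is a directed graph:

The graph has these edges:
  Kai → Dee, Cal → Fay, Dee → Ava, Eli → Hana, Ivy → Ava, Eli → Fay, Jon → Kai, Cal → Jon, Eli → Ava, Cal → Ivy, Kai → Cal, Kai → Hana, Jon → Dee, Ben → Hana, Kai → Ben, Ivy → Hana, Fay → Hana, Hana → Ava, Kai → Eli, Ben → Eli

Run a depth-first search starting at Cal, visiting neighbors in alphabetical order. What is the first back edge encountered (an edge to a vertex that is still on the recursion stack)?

DFS from Cal (visiting neighbors in alphabetical order); mark gray on enter, black on exit:
Cal gray
  Fay gray
    Hana gray
      Ava gray
      Ava black
    Hana black
  Fay black
  Ivy gray
    Ivy→Ava: Ava black — skip
    Ivy→Hana: Hana black — skip
  Ivy black
  Jon gray
    Dee gray
      Dee→Ava: Ava black — skip
    Dee black
    Kai gray
      Ben gray
        Eli gray
          Eli→Ava: Ava black — skip
          Eli→Fay: Fay black — skip
          Eli→Hana: Hana black — skip
        Eli black
        Ben→Hana: Hana black — skip
      Ben black
      Kai→Cal: Cal is gray → back edge
First back edge: Kai → Cal.

Kai→Cal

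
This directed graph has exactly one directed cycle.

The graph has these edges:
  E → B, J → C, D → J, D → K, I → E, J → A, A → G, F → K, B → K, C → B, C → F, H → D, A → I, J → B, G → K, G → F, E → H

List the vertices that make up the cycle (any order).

DFS with gray/black marking from H:
H gray
  D gray
    K gray
    K black
    J gray
      C gray
        F gray
          F→K: K black — skip
        F black
        B gray
          B→K: K black — skip
        B black
      C black
      J→B: B black — skip
      A gray
        G gray
          G→F: F black — skip
          G→K: K black — skip
        G black
        I gray
          E gray
            E→B: B black — skip
            E→H: H is gray → back edge
Back edge closes the cycle H → D → J → A → I → E → H; its vertices are {A, D, E, H, I, J}.

A, D, E, H, I, J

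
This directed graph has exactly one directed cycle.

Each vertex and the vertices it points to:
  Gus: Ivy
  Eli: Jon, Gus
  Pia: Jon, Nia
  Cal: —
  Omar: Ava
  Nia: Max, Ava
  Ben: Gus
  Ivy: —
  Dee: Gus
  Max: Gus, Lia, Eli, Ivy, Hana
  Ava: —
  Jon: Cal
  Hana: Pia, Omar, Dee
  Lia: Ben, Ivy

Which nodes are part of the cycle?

Max, Nia, Pia, Hana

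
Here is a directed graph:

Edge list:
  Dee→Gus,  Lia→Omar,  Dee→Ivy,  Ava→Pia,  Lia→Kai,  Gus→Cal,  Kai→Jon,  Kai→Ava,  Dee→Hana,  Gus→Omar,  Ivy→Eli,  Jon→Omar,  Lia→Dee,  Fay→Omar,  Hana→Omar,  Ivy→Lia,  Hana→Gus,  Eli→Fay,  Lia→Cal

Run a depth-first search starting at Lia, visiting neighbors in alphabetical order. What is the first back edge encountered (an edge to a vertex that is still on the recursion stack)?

DFS from Lia (visiting neighbors in alphabetical order); mark gray on enter, black on exit:
Lia gray
  Cal gray
  Cal black
  Dee gray
    Gus gray
      Gus→Cal: Cal black — skip
      Omar gray
      Omar black
    Gus black
    Hana gray
      Hana→Gus: Gus black — skip
      Hana→Omar: Omar black — skip
    Hana black
    Ivy gray
      Eli gray
        Fay gray
          Fay→Omar: Omar black — skip
        Fay black
      Eli black
      Ivy→Lia: Lia is gray → back edge
First back edge: Ivy → Lia.

Ivy→Lia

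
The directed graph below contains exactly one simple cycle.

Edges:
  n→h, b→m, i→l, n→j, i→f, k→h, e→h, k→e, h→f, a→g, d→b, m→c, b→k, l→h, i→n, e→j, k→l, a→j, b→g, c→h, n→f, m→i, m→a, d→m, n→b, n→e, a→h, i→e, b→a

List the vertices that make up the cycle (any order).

DFS with gray/black marking from b:
b gray
  m gray
    c gray
      h gray
        f gray
        f black
      h black
    c black
    i gray
      l gray
        l→h: h black — skip
      l black
      i→f: f black — skip
      e gray
        e→h: h black — skip
        j gray
        j black
      e black
      n gray
        n→e: e black — skip
        n→h: h black — skip
        n→f: f black — skip
        n→b: b is gray → back edge
Back edge closes the cycle b → m → i → n → b; its vertices are {b, i, m, n}.

b, i, m, n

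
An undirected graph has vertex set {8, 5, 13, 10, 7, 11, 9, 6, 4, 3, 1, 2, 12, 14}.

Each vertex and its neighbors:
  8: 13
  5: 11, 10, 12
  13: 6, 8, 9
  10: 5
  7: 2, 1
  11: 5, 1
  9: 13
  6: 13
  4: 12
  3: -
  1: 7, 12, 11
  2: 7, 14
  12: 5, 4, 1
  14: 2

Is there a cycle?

Yes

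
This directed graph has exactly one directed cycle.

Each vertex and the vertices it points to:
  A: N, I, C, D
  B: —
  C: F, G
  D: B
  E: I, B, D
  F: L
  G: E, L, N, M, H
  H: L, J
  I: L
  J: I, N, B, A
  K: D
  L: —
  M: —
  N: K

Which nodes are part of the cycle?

DFS with gray/black marking from C:
C gray
  F gray
    L gray
    L black
  F black
  G gray
    E gray
      I gray
        I→L: L black — skip
      I black
      B gray
      B black
      D gray
        D→B: B black — skip
      D black
    E black
    G→L: L black — skip
    N gray
      K gray
        K→D: D black — skip
      K black
    N black
    M gray
    M black
    H gray
      H→L: L black — skip
      J gray
        J→I: I black — skip
        J→N: N black — skip
        J→B: B black — skip
        A gray
          A→N: N black — skip
          A→I: I black — skip
          A→C: C is gray → back edge
Back edge closes the cycle C → G → H → J → A → C; its vertices are {A, C, G, H, J}.

A, C, G, H, J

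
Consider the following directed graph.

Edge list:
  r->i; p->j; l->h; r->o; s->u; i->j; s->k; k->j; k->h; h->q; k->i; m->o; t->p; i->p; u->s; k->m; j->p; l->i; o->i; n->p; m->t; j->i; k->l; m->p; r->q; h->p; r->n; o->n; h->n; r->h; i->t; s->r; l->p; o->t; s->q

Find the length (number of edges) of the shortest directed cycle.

2

For each vertex v, BFS finds the shortest path from v back to v.
The shortest such closed walk is s → u → s, length 2.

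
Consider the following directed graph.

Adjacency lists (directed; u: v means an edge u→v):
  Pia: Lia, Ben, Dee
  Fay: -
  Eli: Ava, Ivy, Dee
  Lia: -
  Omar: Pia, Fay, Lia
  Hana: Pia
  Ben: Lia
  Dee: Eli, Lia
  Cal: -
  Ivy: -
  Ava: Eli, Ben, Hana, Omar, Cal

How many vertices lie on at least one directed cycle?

A vertex is on a directed cycle iff it belongs to a strongly connected component of size ≥ 2 (or has a self-loop).
The vertices on cycles are {Ava, Dee, Eli, Pia, Hana, Omar} — 6 in total.

6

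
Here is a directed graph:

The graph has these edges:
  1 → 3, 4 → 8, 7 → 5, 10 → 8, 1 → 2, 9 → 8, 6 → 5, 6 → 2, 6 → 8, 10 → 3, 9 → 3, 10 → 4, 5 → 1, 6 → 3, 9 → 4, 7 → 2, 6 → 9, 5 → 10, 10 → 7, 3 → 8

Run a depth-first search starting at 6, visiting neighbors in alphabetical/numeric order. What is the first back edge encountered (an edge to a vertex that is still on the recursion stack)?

7→5

DFS from 6 (visiting neighbors in alphabetical/numeric order); mark gray on enter, black on exit:
6 gray
  2 gray
  2 black
  3 gray
    8 gray
    8 black
  3 black
  5 gray
    1 gray
      1→2: 2 black — skip
      1→3: 3 black — skip
    1 black
    10 gray
      10→3: 3 black — skip
      4 gray
        4→8: 8 black — skip
      4 black
      7 gray
        7→2: 2 black — skip
        7→5: 5 is gray → back edge
First back edge: 7 → 5.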